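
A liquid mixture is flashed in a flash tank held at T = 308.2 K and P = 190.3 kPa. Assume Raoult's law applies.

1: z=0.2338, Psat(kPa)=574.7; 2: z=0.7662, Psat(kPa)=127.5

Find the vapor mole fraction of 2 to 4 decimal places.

y_2 = 0.5759

Raoult's law: Kᵢ = Pᵢˢᵃᵗ/P = Pᵢˢᵃᵗ/190.3.
  K_1 = 574.7/190.3 = 3.019968, K_2 = 127.5/190.3 = 0.669995
Material balance + equilibrium reduce to Σ zᵢ(Kᵢ−1)/(1+V/F(Kᵢ−1)) = 0.
Feasibility: ΣzᵢKᵢ = 1.2194, Σzᵢ/Kᵢ = 1.2210 — both > 1, two phases present.
Binary case is linear: z₁(K₁−1)(1+V/F(K₂−1)) + z₂(K₂−1)(1+V/F(K₁−1)) = 0
⇒ V/F = [z₁(K₁−1)+z₂(K₂−1)] / [−(K₁−1)(K₂−1)] = 0.21942/0.66660 = 0.3292
Compositions from xᵢ = zᵢ/(1+V/F(Kᵢ−1)), yᵢ = Kᵢxᵢ:
  1: x = 0.1404, y = 0.4241
  2: x = 0.8596, y = 0.5759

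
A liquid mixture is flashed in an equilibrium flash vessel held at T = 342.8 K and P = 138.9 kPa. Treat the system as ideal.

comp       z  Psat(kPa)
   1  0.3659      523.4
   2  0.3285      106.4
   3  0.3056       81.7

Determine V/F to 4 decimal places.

Raoult's law: Kᵢ = Pᵢˢᵃᵗ/P = Pᵢˢᵃᵗ/138.9.
  K_1 = 523.4/138.9 = 3.768179, K_2 = 106.4/138.9 = 0.766019, K_3 = 81.7/138.9 = 0.588193
Material balance + equilibrium reduce to Σ zᵢ(Kᵢ−1)/(1+V/F(Kᵢ−1)) = 0.
g(0) = ΣzᵢKᵢ − 1 = 0.8102 and g(1) = 1 − Σzᵢ/Kᵢ = -0.0455, so a root lies in (0, 1).
Newton iteration, V/F⁰ = 0.35:
  V/F = 0.3500: g = 0.28369, g' = -0.8154 → V/F = 0.6979
  V/F = 0.6979: g = 0.07699, g' = -0.4539 → V/F = 0.8675
  V/F = 0.8675: g = 0.00554, g' = -0.3961 → V/F = 0.8815
  V/F = 0.8815: g = 0.00002, g' = -0.3932 → V/F = 0.8816
Converged at V/F = 0.8816.

V/F = 0.8816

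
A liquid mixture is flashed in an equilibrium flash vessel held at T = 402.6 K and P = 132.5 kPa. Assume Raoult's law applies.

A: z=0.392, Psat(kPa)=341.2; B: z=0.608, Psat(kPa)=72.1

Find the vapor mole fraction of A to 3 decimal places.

Raoult's law: Kᵢ = Pᵢˢᵃᵗ/P = Pᵢˢᵃᵗ/132.5.
  K_A = 341.2/132.5 = 2.57509, K_B = 72.1/132.5 = 0.54415
Material balance + equilibrium reduce to Σ zᵢ(Kᵢ−1)/(1+V/F(Kᵢ−1)) = 0.
g(0) = ΣzᵢKᵢ − 1 = 0.340 and g(1) = 1 − Σzᵢ/Kᵢ = -0.270, so a root lies in (0, 1).
Iterate (Newton) starting at V/F = 0.59:
  V/F = 0.590: g = -0.0591, g' = -0.498 → V/F = 0.471
  V/F = 0.471: g = 0.0014, g' = -0.525 → V/F = 0.474
Converged at V/F = 0.474.
Compositions from xᵢ = zᵢ/(1+V/F(Kᵢ−1)), yᵢ = Kᵢxᵢ:
  A: x = 0.224, y = 0.578
  B: x = 0.776, y = 0.422

y_A = 0.578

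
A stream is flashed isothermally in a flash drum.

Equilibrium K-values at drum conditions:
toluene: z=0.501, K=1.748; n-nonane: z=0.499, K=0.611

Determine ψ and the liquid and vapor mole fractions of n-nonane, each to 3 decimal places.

Let ψ = V/F and solve Σ zᵢ(Kᵢ−1)/(1+ψ(Kᵢ−1)) = 0.
Check two-phase: ΣzᵢKᵢ = 1.181 > 1 and Σzᵢ/Kᵢ = 1.103 > 1, so g(0) = 0.181 > 0 and g(1) = -0.103 < 0.
Iterate (Newton) starting at ψ = 0.57:
  ψ = 0.570: g = 0.0133, g' = -0.262 → ψ = 0.621
Converged at ψ = 0.621.
Compositions from xᵢ = zᵢ/(1+ψ(Kᵢ−1)), yᵢ = Kᵢxᵢ:
  toluene: x = 0.342, y = 0.598
  n-nonane: x = 0.658, y = 0.402

ψ = 0.621, x_n-nonane = 0.658, y_n-nonane = 0.402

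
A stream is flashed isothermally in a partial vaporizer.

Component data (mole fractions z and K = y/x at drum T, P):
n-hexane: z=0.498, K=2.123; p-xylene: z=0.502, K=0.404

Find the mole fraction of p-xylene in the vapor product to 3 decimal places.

Let β = V/F and solve Σ zᵢ(Kᵢ−1)/(1+β(Kᵢ−1)) = 0.
g(0) = ΣzᵢKᵢ − 1 = 0.260 and g(1) = 1 − Σzᵢ/Kᵢ = -0.477, so a root lies in (0, 1).
Binary case is linear: z₁(K₁−1)(1+β(K₂−1)) + z₂(K₂−1)(1+β(K₁−1)) = 0
⇒ β = [z₁(K₁−1)+z₂(K₂−1)] / [−(K₁−1)(K₂−1)] = 0.2601/0.6693 = 0.389
Compositions from xᵢ = zᵢ/(1+β(Kᵢ−1)), yᵢ = Kᵢxᵢ:
  n-hexane: x = 0.347, y = 0.736
  p-xylene: x = 0.653, y = 0.264

y_p-xylene = 0.264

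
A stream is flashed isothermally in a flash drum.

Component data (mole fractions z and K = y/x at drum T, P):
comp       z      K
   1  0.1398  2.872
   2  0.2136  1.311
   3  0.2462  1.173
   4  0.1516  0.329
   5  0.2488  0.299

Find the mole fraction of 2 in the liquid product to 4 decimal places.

x_2 = 0.2039

Rachford–Rice: g(β) = Σ zᵢ(Kᵢ−1)/(1+β(Kᵢ−1)) = 0.
Check two-phase: ΣzᵢKᵢ = 1.0946 > 1 and Σzᵢ/Kᵢ = 1.7144 > 1, so g(0) = 0.0946 > 0 and g(1) = -0.7144 < 0.
Iterate (Newton) starting at β = 0.37:
  β = 0.3700: g = -0.11659, g' = -0.5378 → β = 0.1532
  β = 0.1532: g = -0.00050, g' = -0.5599 → β = 0.1523
Converged at β = 0.1523.
Compositions from xᵢ = zᵢ/(1+β(Kᵢ−1)), yᵢ = Kᵢxᵢ:
  1: x = 0.1088, y = 0.3124
  2: x = 0.2039, y = 0.2674
  3: x = 0.2399, y = 0.2814
  4: x = 0.1689, y = 0.0556
  5: x = 0.2785, y = 0.0833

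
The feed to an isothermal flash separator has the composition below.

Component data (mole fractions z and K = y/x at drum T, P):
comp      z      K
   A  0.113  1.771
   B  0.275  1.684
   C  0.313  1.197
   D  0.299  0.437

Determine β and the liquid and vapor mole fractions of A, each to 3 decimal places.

β = 0.581, x_A = 0.078, y_A = 0.138

Iterate (Newton) starting at β = 0.37:
  β = 0.370: g = 0.0627, g' = -0.284 → β = 0.591
  β = 0.591: g = -0.0031, g' = -0.319 → β = 0.581
Converged at β = 0.581.
Compositions from xᵢ = zᵢ/(1+β(Kᵢ−1)), yᵢ = Kᵢxᵢ:
  A: x = 0.078, y = 0.138
  B: x = 0.197, y = 0.331
  C: x = 0.281, y = 0.336
  D: x = 0.444, y = 0.194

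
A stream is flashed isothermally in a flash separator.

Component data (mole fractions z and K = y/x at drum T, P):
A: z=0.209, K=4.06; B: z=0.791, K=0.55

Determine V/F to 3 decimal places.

Binary case is linear: z₁(K₁−1)(1+V/F(K₂−1)) + z₂(K₂−1)(1+V/F(K₁−1)) = 0
⇒ V/F = [z₁(K₁−1)+z₂(K₂−1)] / [−(K₁−1)(K₂−1)] = 0.2836/1.3770 = 0.206

V/F = 0.206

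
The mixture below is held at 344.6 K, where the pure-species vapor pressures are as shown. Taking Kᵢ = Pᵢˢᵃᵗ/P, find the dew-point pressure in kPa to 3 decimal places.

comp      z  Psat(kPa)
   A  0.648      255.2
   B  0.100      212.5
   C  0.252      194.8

At the dew point ψ → 1, so Σzᵢ/Kᵢ = 1 with Kᵢ = Pᵢˢᵃᵗ/P ⇒ 1/P = Σzᵢ/Pᵢˢᵃᵗ.
1/P = 0.648/255.2 + 0.100/212.5 + 0.252/194.8 = 0.004303 ⇒ P = 232.374 kPa

Pdew = 232.374 kPa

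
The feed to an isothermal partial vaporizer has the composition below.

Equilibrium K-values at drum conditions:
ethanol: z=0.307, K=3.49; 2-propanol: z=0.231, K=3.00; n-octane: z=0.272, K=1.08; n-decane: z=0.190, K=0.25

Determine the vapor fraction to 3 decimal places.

Rachford–Rice: g(ψ) = Σ zᵢ(Kᵢ−1)/(1+ψ(Kᵢ−1)) = 0.
Feasibility: ΣzᵢKᵢ = 2.106, Σzᵢ/Kᵢ = 1.177 — both > 1, two phases present.
Newton–Raphson from ψ = 0.5:
  ψ = 0.500: g = 0.3644, g' = -0.884 → ψ = 0.912
  ψ = 0.912: g = -0.0338, g' = -1.367 → ψ = 0.888
  ψ = 0.888: g = -0.0013, g' = -1.262 → ψ = 0.887
Converged at ψ = 0.887.

ψ = 0.887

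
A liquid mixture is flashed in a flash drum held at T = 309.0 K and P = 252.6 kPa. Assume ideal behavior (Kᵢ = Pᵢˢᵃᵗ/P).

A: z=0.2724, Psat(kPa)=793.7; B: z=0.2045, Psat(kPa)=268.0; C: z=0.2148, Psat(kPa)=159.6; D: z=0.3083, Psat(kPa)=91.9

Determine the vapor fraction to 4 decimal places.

Raoult's law: Kᵢ = Pᵢˢᵃᵗ/P = Pᵢˢᵃᵗ/252.6.
  K_A = 793.7/252.6 = 3.142122, K_B = 268.0/252.6 = 1.060966, K_C = 159.6/252.6 = 0.631829, K_D = 91.9/252.6 = 0.363816
Material balance + equilibrium reduce to Σ zᵢ(Kᵢ−1)/(1+ψ(Kᵢ−1)) = 0.
Feasibility: ΣzᵢKᵢ = 1.3208, Σzᵢ/Kᵢ = 1.4668 — both > 1, two phases present.
Newton–Raphson from ψ = 0.56:
  ψ = 0.5600: g = -0.12697, g' = -0.6064 → ψ = 0.3506
  ψ = 0.3506: g = 0.00219, g' = -0.6535 → ψ = 0.3540
Converged at ψ = 0.3540.

ψ = 0.3540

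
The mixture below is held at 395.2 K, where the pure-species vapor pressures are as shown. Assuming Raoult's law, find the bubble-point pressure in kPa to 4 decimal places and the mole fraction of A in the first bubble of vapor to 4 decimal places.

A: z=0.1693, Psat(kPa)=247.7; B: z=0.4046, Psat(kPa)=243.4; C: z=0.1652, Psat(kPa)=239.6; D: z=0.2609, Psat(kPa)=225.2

At the bubble point ψ → 0, so ΣzᵢKᵢ = 1 with Kᵢ = Pᵢˢᵃᵗ/P ⇒ P = ΣzᵢPᵢˢᵃᵗ.
P = 0.1693·247.7 + 0.4046·243.4 + 0.1652·239.6 + 0.2609·225.2 = 238.7518 kPa
yᵢ = zᵢPᵢˢᵃᵗ/P ⇒ y_A = 0.1693·247.7/238.7518 = 0.1756

Pbub = 238.7518 kPa, y_A = 0.1756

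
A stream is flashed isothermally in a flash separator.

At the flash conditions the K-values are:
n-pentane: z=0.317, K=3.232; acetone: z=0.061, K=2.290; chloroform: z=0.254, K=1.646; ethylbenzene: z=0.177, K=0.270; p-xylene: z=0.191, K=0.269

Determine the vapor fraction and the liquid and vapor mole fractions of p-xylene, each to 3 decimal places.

ψ = 0.586, x_p-xylene = 0.334, y_p-xylene = 0.090

Material balance + equilibrium reduce to Σ zᵢ(Kᵢ−1)/(1+ψ(Kᵢ−1)) = 0.
Check two-phase: ΣzᵢKᵢ = 1.681 > 1 and Σzᵢ/Kᵢ = 1.645 > 1, so g(0) = 0.681 > 0 and g(1) = -0.645 < 0.
Iterate (Newton) starting at ψ = 0.5:
  ψ = 0.500: g = 0.0827, g' = -0.938 → ψ = 0.588
  ψ = 0.588: g = -0.0018, g' = -0.987 → ψ = 0.586
Converged at ψ = 0.586.
Compositions from xᵢ = zᵢ/(1+ψ(Kᵢ−1)), yᵢ = Kᵢxᵢ:
  n-pentane: x = 0.137, y = 0.444
  acetone: x = 0.035, y = 0.080
  chloroform: x = 0.184, y = 0.303
  ethylbenzene: x = 0.309, y = 0.084
  p-xylene: x = 0.334, y = 0.090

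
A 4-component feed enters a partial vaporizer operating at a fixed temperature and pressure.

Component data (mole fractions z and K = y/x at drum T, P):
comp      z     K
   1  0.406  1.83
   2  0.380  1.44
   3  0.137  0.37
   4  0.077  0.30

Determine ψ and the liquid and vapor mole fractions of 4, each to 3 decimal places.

ψ = 0.851, x_4 = 0.190, y_4 = 0.057

Rachford–Rice: g(ψ) = Σ zᵢ(Kᵢ−1)/(1+ψ(Kᵢ−1)) = 0.
g(0) = ΣzᵢKᵢ − 1 = 0.364 and g(1) = 1 − Σzᵢ/Kᵢ = -0.113, so a root lies in (0, 1).
Newton–Raphson from ψ = 0.5:
  ψ = 0.500: g = 0.1663, g' = -0.394 → ψ = 0.922
  ψ = 0.922: g = -0.0479, g' = -0.736 → ψ = 0.857
  ψ = 0.857: g = -0.0038, g' = -0.626 → ψ = 0.851
Converged at ψ = 0.851.
Compositions from xᵢ = zᵢ/(1+ψ(Kᵢ−1)), yᵢ = Kᵢxᵢ:
  1: x = 0.238, y = 0.436
  2: x = 0.277, y = 0.398
  3: x = 0.295, y = 0.109
  4: x = 0.190, y = 0.057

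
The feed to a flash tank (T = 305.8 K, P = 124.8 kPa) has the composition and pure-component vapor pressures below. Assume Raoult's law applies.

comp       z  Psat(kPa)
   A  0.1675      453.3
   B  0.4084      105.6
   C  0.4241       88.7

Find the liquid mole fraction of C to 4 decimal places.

Raoult's law: Kᵢ = Pᵢˢᵃᵗ/P = Pᵢˢᵃᵗ/124.8.
  K_A = 453.3/124.8 = 3.632212, K_B = 105.6/124.8 = 0.846154, K_C = 88.7/124.8 = 0.710737
Material balance + equilibrium reduce to Σ zᵢ(Kᵢ−1)/(1+V/F(Kᵢ−1)) = 0.
Check two-phase: ΣzᵢKᵢ = 1.2554 > 1 and Σzᵢ/Kᵢ = 1.1255 > 1, so g(0) = 0.2554 > 0 and g(1) = -0.1255 < 0.
Newton iteration, V/F⁰ = 0.5:
  V/F = 0.5000: g = -0.02113, g' = -0.2762 → V/F = 0.4235
  V/F = 0.4235: g = 0.00147, g' = -0.3166 → V/F = 0.4282
Converged at V/F = 0.4282.
Compositions from xᵢ = zᵢ/(1+V/F(Kᵢ−1)), yᵢ = Kᵢxᵢ:
  A: x = 0.0787, y = 0.2860
  B: x = 0.4372, y = 0.3699
  C: x = 0.4841, y = 0.3440

x_C = 0.4841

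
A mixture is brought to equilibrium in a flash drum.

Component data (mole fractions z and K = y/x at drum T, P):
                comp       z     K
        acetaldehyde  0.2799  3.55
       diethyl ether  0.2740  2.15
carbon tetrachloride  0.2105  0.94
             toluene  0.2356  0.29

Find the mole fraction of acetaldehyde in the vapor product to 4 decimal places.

Material balance + equilibrium reduce to Σ zᵢ(Kᵢ−1)/(1+β(Kᵢ−1)) = 0.
Check two-phase: ΣzᵢKᵢ = 1.8489 > 1 and Σzᵢ/Kᵢ = 1.2426 > 1, so g(0) = 0.8489 > 0 and g(1) = -0.2426 < 0.
Iterate (Newton) starting at β = 0.32:
  β = 0.3200: g = 0.39404, g' = -0.9452 → β = 0.7369
  β = 0.7369: g = 0.05443, g' = -0.8490 → β = 0.8010
  β = 0.8010: g = -0.00252, g' = -0.9341 → β = 0.7983
Converged at β = 0.7983.
Compositions from xᵢ = zᵢ/(1+β(Kᵢ−1)), yᵢ = Kᵢxᵢ:
  acetaldehyde: x = 0.0922, y = 0.3273
  diethyl ether: x = 0.1429, y = 0.3071
  carbon tetrachloride: x = 0.2211, y = 0.2078
  toluene: x = 0.5439, y = 0.1577

y_acetaldehyde = 0.3273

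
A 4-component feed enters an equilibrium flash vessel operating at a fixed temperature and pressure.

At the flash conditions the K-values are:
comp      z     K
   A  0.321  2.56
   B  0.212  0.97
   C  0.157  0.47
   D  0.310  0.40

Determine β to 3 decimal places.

Let β = V/F and solve Σ zᵢ(Kᵢ−1)/(1+β(Kᵢ−1)) = 0.
Feasibility: ΣzᵢKᵢ = 1.225, Σzᵢ/Kᵢ = 1.453 — both > 1, two phases present.
Newton iteration, β⁰ = 0.5:
  β = 0.500: g = -0.1041, g' = -0.556 → β = 0.313
  β = 0.313: g = 0.0013, g' = -0.585 → β = 0.315
Converged at β = 0.315.

β = 0.315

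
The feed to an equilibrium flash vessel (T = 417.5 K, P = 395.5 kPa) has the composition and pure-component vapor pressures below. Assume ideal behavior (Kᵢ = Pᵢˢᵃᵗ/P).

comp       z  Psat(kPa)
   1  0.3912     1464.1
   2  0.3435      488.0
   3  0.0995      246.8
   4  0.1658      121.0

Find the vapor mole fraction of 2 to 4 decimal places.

Raoult's law: Kᵢ = Pᵢˢᵃᵗ/P = Pᵢˢᵃᵗ/395.5.
  K_1 = 1464.1/395.5 = 3.701896, K_2 = 488.0/395.5 = 1.233881, K_3 = 246.8/395.5 = 0.624020, K_4 = 121.0/395.5 = 0.305942
Material balance + equilibrium reduce to Σ zᵢ(Kᵢ−1)/(1+β(Kᵢ−1)) = 0.
Check two-phase: ΣzᵢKᵢ = 1.9848 > 1 and Σzᵢ/Kᵢ = 1.0854 > 1, so g(0) = 0.9848 > 0 and g(1) = -0.0854 < 0.
Newton–Raphson from β = 0.33:
  β = 0.3300: g = 0.44138, g' = -0.9670 → β = 0.7864
  β = 0.7864: g = 0.09961, g' = -0.7214 → β = 0.9245
  β = 0.9245: g = -0.01025, g' = -0.9012 → β = 0.9131
  β = 0.9131: g = -0.00013, g' = -0.8784 → β = 0.9130
Converged at β = 0.9130.
Compositions from xᵢ = zᵢ/(1+β(Kᵢ−1)), yᵢ = Kᵢxᵢ:
  1: x = 0.1128, y = 0.4177
  2: x = 0.2831, y = 0.3493
  3: x = 0.1515, y = 0.0945
  4: x = 0.4526, y = 0.1385

y_2 = 0.3493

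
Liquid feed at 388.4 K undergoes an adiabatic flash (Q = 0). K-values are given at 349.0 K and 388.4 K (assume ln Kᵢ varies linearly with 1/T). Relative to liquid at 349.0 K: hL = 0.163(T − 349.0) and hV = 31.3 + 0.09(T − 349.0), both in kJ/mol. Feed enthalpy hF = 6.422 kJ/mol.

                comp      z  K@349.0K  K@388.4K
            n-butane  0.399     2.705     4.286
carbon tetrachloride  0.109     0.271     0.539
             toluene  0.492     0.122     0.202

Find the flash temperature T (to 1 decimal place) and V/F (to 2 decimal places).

Adiabatic flash: solve Rachford–Rice at each trial T, then check hF = ψ·hV(T) + (1−ψ)·hL(T).
  T = 349.0 K: K = (2.705, 0.271, 0.122), RR gives ψ = 0.116, H_out = 3.635 kJ/mol
  T = 388.4 K: K = (4.286, 0.539, 0.202), RR gives ψ = 0.353, H_out = 16.463 kJ/mol
  T = 368.7 K: K = (3.447, 0.389, 0.159), RR gives ψ = 0.252, H_out = 10.742 kJ/mol
  T = 358.9 K: K = (3.066, 0.327, 0.140), RR gives ψ = 0.191, H_out = 7.464 kJ/mol
  T = 353.9 K: K = (2.880, 0.298, 0.131), RR gives ψ = 0.156, H_out = 5.611 kJ/mol
  T = 356.4 K: K = (2.972, 0.312, 0.135), RR gives ψ = 0.174, H_out = 6.556 kJ/mol
  T = 355.1 K: K = (2.924, 0.304, 0.133), RR gives ψ = 0.164, H_out = 6.069 kJ/mol
Linear interpolation between T = 355.1 (H_out = 6.069) and T = 356.4 (H_out = 6.556) on hF = 6.422 gives T ≈ 356.0 K, at which ψ = 0.17.

T = 356.0 K, V/F = 0.17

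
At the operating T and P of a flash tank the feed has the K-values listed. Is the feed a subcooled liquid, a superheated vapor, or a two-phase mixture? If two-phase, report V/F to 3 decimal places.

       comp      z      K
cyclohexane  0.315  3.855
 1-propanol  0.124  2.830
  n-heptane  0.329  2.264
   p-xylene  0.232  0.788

superheated vapor

ΣzᵢKᵢ = 2.493; Σzᵢ/Kᵢ = 0.565.
Since Σzᵢ/Kᵢ < 1 the mixture is above its dew point — single vapor phase.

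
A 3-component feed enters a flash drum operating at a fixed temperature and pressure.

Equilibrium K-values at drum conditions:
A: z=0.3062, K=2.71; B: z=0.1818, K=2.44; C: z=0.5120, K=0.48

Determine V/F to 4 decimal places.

Iterate (Newton) starting at V/F = 0.5:
  V/F = 0.5000: g = 0.07469, g' = -0.6404 → V/F = 0.6166
  V/F = 0.6166: g = 0.00164, g' = -0.6179 → V/F = 0.6193
Converged at V/F = 0.6193.

V/F = 0.6193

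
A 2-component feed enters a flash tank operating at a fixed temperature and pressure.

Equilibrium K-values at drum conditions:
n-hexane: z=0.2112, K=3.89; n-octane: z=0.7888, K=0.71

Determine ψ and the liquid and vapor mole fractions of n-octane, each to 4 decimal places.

Let ψ = V/F and solve Σ zᵢ(Kᵢ−1)/(1+ψ(Kᵢ−1)) = 0.
Feasibility: ΣzᵢKᵢ = 1.3816, Σzᵢ/Kᵢ = 1.1653 — both > 1, two phases present.
Binary case is linear: z₁(K₁−1)(1+ψ(K₂−1)) + z₂(K₂−1)(1+ψ(K₁−1)) = 0
⇒ ψ = [z₁(K₁−1)+z₂(K₂−1)] / [−(K₁−1)(K₂−1)] = 0.38162/0.83810 = 0.4553
Compositions from xᵢ = zᵢ/(1+ψ(Kᵢ−1)), yᵢ = Kᵢxᵢ:
  n-hexane: x = 0.0912, y = 0.3547
  n-octane: x = 0.9088, y = 0.6453

ψ = 0.4553, x_n-octane = 0.9088, y_n-octane = 0.6453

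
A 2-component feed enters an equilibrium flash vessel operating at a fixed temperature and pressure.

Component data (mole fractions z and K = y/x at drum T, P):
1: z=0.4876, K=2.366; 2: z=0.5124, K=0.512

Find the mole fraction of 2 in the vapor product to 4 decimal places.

Material balance + equilibrium reduce to Σ zᵢ(Kᵢ−1)/(1+V/F(Kᵢ−1)) = 0.
g(0) = ΣzᵢKᵢ − 1 = 0.4160 and g(1) = 1 − Σzᵢ/Kᵢ = -0.2069, so a root lies in (0, 1).
Newton iteration, V/F⁰ = 0.5:
  V/F = 0.5000: g = 0.06500, g' = -0.5347 → V/F = 0.6216
  V/F = 0.6216: g = 0.00130, g' = -0.5175 → V/F = 0.6241
Converged at V/F = 0.6241.
Compositions from xᵢ = zᵢ/(1+V/F(Kᵢ−1)), yᵢ = Kᵢxᵢ:
  1: x = 0.2632, y = 0.6228
  2: x = 0.7368, y = 0.3772

y_2 = 0.3772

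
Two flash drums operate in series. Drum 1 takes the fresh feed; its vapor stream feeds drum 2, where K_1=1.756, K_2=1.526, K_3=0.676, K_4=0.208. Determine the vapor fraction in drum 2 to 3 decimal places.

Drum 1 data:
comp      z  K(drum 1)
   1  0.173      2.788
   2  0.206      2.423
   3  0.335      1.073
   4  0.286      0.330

Drum 1:
Let ψ₁ = V/F and solve Σ zᵢ(Kᵢ−1)/(1+ψ₁(Kᵢ−1)) = 0.
Feasibility: ΣzᵢKᵢ = 1.435, Σzᵢ/Kᵢ = 1.326 — both > 1, two phases present.
Newton–Raphson from ψ₁ = 0.5:
  ψ₁ = 0.500: g = 0.0700, g' = -0.589 → ψ₁ = 0.619
  ψ₁ = 0.619: g = -0.0013, g' = -0.619 → ψ₁ = 0.617
Converged at ψ₁ = 0.617.
Drum-1 compositions:
  1: x = 0.082, y = 0.229
  2: x = 0.110, y = 0.266
  3: x = 0.321, y = 0.344
  4: x = 0.487, y = 0.161
Drum-2 feed = drum-1 vapor: z₂ = (0.2294, 0.2658, 0.3440, 0.1609).
Drum 2:
Let ψ₂ = V/F and solve Σ zᵢ(Kᵢ−1)/(1+ψ₂(Kᵢ−1)) = 0.
Feasibility: ΣzᵢKᵢ = 1.074, Σzᵢ/Kᵢ = 1.587 — both > 1, two phases present.
Newton iteration, ψ₂⁰ = 0.5:
  ψ₂ = 0.500: g = -0.1074, g' = -0.443 → ψ₂ = 0.258
  ψ₂ = 0.258: g = -0.0134, g' = -0.351 → ψ₂ = 0.219
Converged at ψ₂ = 0.219.
  1: x = 0.197, y = 0.346
  2: x = 0.238, y = 0.364
  3: x = 0.370, y = 0.250
  4: x = 0.195, y = 0.040

V/F (drum 2) = 0.219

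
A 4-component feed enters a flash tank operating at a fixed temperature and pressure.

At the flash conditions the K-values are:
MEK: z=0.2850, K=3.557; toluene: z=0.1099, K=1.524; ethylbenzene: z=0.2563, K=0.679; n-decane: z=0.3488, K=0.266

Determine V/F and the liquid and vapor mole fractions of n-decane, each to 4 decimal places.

Newton iteration, V/F⁰ = 0.35:
  V/F = 0.3500: g = -0.00398, g' = -0.9143 → V/F = 0.3456
Converged at V/F = 0.3457.
Compositions from xᵢ = zᵢ/(1+V/F(Kᵢ−1)), yᵢ = Kᵢxᵢ:
  MEK: x = 0.1513, y = 0.5381
  toluene: x = 0.0930, y = 0.1418
  ethylbenzene: x = 0.2883, y = 0.1957
  n-decane: x = 0.4674, y = 0.1243

V/F = 0.3457, x_n-decane = 0.4674, y_n-decane = 0.1243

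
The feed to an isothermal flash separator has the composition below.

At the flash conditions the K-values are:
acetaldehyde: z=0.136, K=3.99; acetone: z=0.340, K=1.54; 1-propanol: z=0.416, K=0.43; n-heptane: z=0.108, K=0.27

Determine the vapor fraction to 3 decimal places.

Rachford–Rice: g(ψ) = Σ zᵢ(Kᵢ−1)/(1+ψ(Kᵢ−1)) = 0.
Feasibility: ΣzᵢKᵢ = 1.274, Σzᵢ/Kᵢ = 1.622 — both > 1, two phases present.
Newton iteration, ψ⁰ = 0.48:
  ψ = 0.480: g = -0.1350, g' = -0.660 → ψ = 0.275
  ψ = 0.275: g = 0.0028, g' = -0.721 → ψ = 0.279
Converged at ψ = 0.279.

ψ = 0.279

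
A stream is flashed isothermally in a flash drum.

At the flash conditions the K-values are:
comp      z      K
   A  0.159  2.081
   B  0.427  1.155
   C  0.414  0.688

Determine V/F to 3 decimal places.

Iterate (Newton) starting at V/F = 0.38:
  V/F = 0.380: g = 0.0378, g' = -0.154 → V/F = 0.625
  V/F = 0.625: g = 0.0025, g' = -0.137 → V/F = 0.643
Converged at V/F = 0.643.

V/F = 0.643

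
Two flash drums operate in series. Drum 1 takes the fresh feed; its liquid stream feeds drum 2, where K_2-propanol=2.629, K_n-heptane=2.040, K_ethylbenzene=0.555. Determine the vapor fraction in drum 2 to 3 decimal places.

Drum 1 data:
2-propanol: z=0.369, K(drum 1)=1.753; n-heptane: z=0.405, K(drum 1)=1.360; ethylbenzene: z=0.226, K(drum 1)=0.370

V/F (drum 2) = 0.862

Drum 1:
Newton iteration, ψ₁⁰ = 0.5:
  ψ₁ = 0.500: g = 0.1176, g' = -0.339 → ψ₁ = 0.847
  ψ₁ = 0.847: g = -0.0236, g' = -0.521 → ψ₁ = 0.801
  ψ₁ = 0.801: g = -0.0010, g' = -0.479 → ψ₁ = 0.799
Converged at ψ₁ = 0.799.
Drum-1 compositions:
  2-propanol: x = 0.230, y = 0.404
  n-heptane: x = 0.315, y = 0.428
  ethylbenzene: x = 0.455, y = 0.168
Drum-2 feed = drum-1 liquid: z₂ = (0.2304, 0.3145, 0.4551).
Drum 2:
Let ψ₂ = V/F and solve Σ zᵢ(Kᵢ−1)/(1+ψ₂(Kᵢ−1)) = 0.
Check two-phase: ΣzᵢKᵢ = 1.500 > 1 and Σzᵢ/Kᵢ = 1.062 > 1, so g(0) = 0.500 > 0 and g(1) = -0.062 < 0.
Newton–Raphson from ψ₂ = 0.58:
  ψ₂ = 0.580: g = 0.1240, g' = -0.458 → ψ₂ = 0.851
  ψ₂ = 0.851: g = 0.0049, g' = -0.437 → ψ₂ = 0.862
Converged at ψ₂ = 0.862.
  2-propanol: x = 0.096, y = 0.252
  n-heptane: x = 0.166, y = 0.338
  ethylbenzene: x = 0.738, y = 0.410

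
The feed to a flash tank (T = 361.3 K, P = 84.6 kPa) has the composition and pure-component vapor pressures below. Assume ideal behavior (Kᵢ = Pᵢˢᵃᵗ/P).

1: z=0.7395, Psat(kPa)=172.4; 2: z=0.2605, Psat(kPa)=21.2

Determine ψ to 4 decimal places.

Raoult's law: Kᵢ = Pᵢˢᵃᵗ/P = Pᵢˢᵃᵗ/84.6.
  K_1 = 172.4/84.6 = 2.037825, K_2 = 21.2/84.6 = 0.250591
Rachford–Rice: g(ψ) = Σ zᵢ(Kᵢ−1)/(1+ψ(Kᵢ−1)) = 0.
Feasibility: ΣzᵢKᵢ = 1.5723, Σzᵢ/Kᵢ = 1.4024 — both > 1, two phases present.
Binary case is linear: z₁(K₁−1)(1+ψ(K₂−1)) + z₂(K₂−1)(1+ψ(K₁−1)) = 0
⇒ ψ = [z₁(K₁−1)+z₂(K₂−1)] / [−(K₁−1)(K₂−1)] = 0.57225/0.77776 = 0.7358

ψ = 0.7358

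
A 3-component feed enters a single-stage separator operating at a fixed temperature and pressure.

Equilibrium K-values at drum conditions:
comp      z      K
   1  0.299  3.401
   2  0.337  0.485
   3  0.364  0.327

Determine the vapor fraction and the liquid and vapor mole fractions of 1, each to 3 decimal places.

Material balance + equilibrium reduce to Σ zᵢ(Kᵢ−1)/(1+ψ(Kᵢ−1)) = 0.
Feasibility: ΣzᵢKᵢ = 1.299, Σzᵢ/Kᵢ = 1.896 — both > 1, two phases present.
Newton–Raphson from ψ = 0.5:
  ψ = 0.500: g = -0.2767, g' = -0.893 → ψ = 0.190
  ψ = 0.190: g = 0.0197, g' = -1.139 → ψ = 0.207
  ψ = 0.207: g = 0.0003, g' = -1.103 → ψ = 0.208
Converged at ψ = 0.208.
Compositions from xᵢ = zᵢ/(1+ψ(Kᵢ−1)), yᵢ = Kᵢxᵢ:
  1: x = 0.200, y = 0.679
  2: x = 0.377, y = 0.183
  3: x = 0.423, y = 0.138

ψ = 0.208, x_1 = 0.200, y_1 = 0.679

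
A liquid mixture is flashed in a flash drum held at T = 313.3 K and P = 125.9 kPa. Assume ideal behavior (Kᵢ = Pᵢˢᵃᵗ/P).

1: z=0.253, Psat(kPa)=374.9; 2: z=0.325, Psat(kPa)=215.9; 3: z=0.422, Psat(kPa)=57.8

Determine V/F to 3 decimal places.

V/F = 0.695

Raoult's law: Kᵢ = Pᵢˢᵃᵗ/P = Pᵢˢᵃᵗ/125.9.
  K_1 = 374.9/125.9 = 2.97776, K_2 = 215.9/125.9 = 1.71485, K_3 = 57.8/125.9 = 0.45909
Newton–Raphson from V/F = 0.38:
  V/F = 0.380: g = 0.1811, g' = -0.621 → V/F = 0.672
  V/F = 0.672: g = 0.0134, g' = -0.563 → V/F = 0.695
Converged at V/F = 0.695.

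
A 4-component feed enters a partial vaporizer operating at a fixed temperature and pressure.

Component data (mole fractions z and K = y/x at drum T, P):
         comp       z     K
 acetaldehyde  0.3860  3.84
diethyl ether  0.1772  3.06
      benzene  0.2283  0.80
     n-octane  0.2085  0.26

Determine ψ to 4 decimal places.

Let ψ = V/F and solve Σ zᵢ(Kᵢ−1)/(1+ψ(Kᵢ−1)) = 0.
Feasibility: ΣzᵢKᵢ = 2.2613, Σzᵢ/Kᵢ = 1.2457 — both > 1, two phases present.
Newton iteration, ψ⁰ = 0.64:
  ψ = 0.6400: g = 0.20105, g' = -0.9561 → ψ = 0.8503
  ψ = 0.8503: g = -0.01744, g' = -1.2100 → ψ = 0.8359
  ψ = 0.8359: g = -0.00027, g' = -1.1728 → ψ = 0.8356
Converged at ψ = 0.8356.

ψ = 0.8356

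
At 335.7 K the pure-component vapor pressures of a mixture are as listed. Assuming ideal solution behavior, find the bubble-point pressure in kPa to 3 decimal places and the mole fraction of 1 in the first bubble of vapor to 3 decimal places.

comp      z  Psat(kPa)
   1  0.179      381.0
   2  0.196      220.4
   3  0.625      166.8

Pbub = 215.647 kPa, y_1 = 0.316

At the bubble point ψ → 0, so ΣzᵢKᵢ = 1 with Kᵢ = Pᵢˢᵃᵗ/P ⇒ P = ΣzᵢPᵢˢᵃᵗ.
P = 0.179·381.0 + 0.196·220.4 + 0.625·166.8 = 215.647 kPa
yᵢ = zᵢPᵢˢᵃᵗ/P ⇒ y_1 = 0.179·381.0/215.647 = 0.316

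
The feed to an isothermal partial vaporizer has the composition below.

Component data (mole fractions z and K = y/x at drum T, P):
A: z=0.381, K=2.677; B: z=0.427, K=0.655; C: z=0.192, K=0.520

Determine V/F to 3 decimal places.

V/F = 0.608

Rachford–Rice: g(V/F) = Σ zᵢ(Kᵢ−1)/(1+V/F(Kᵢ−1)) = 0.
Check two-phase: ΣzᵢKᵢ = 1.399 > 1 and Σzᵢ/Kᵢ = 1.163 > 1, so g(0) = 0.399 > 0 and g(1) = -0.163 < 0.
Newton–Raphson from V/F = 0.5:
  V/F = 0.500: g = 0.0482, g' = -0.468 → V/F = 0.603
  V/F = 0.603: g = 0.0019, g' = -0.434 → V/F = 0.608
Converged at V/F = 0.608.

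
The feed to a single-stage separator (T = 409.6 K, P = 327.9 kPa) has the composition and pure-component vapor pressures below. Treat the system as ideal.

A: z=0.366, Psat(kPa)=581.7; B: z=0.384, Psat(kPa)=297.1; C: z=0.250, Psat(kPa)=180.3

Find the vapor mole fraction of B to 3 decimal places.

Raoult's law: Kᵢ = Pᵢˢᵃᵗ/P = Pᵢˢᵃᵗ/327.9.
  K_A = 581.7/327.9 = 1.77402, K_B = 297.1/327.9 = 0.90607, K_C = 180.3/327.9 = 0.54986
Let ψ = V/F and solve Σ zᵢ(Kᵢ−1)/(1+ψ(Kᵢ−1)) = 0.
g(0) = ΣzᵢKᵢ − 1 = 0.135 and g(1) = 1 − Σzᵢ/Kᵢ = -0.085, so a root lies in (0, 1).
Newton iteration, ψ⁰ = 0.4:
  ψ = 0.400: g = 0.0416, g' = -0.207 → ψ = 0.601
  ψ = 0.601: g = 0.0008, g' = -0.201 → ψ = 0.605
Converged at ψ = 0.605.
Compositions from xᵢ = zᵢ/(1+ψ(Kᵢ−1)), yᵢ = Kᵢxᵢ:
  A: x = 0.249, y = 0.442
  B: x = 0.407, y = 0.369
  C: x = 0.344, y = 0.189

y_B = 0.369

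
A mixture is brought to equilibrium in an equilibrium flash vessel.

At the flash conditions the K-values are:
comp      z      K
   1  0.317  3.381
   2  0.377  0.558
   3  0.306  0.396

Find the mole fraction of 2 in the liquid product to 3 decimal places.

Rachford–Rice: g(V/F) = Σ zᵢ(Kᵢ−1)/(1+V/F(Kᵢ−1)) = 0.
g(0) = ΣzᵢKᵢ − 1 = 0.403 and g(1) = 1 − Σzᵢ/Kᵢ = -0.542, so a root lies in (0, 1).
Iterate (Newton) starting at V/F = 0.61:
  V/F = 0.610: g = -0.2130, g' = -0.717 → V/F = 0.313
  V/F = 0.313: g = 0.0114, g' = -0.859 → V/F = 0.326
Converged at V/F = 0.326.
Compositions from xᵢ = zᵢ/(1+V/F(Kᵢ−1)), yᵢ = Kᵢxᵢ:
  1: x = 0.178, y = 0.603
  2: x = 0.440, y = 0.246
  3: x = 0.381, y = 0.151

x_2 = 0.440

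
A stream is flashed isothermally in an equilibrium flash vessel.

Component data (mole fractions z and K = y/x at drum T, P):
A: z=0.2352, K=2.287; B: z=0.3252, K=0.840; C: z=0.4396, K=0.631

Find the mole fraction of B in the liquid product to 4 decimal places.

Newton–Raphson from V/F = 0.57:
  V/F = 0.5700: g = -0.08806, g' = -0.2357 → V/F = 0.1964
  V/F = 0.1964: g = 0.01303, g' = -0.3267 → V/F = 0.2363
  V/F = 0.2363: g = 0.00034, g' = -0.3099 → V/F = 0.2374
Converged at V/F = 0.2374.
Compositions from xᵢ = zᵢ/(1+V/F(Kᵢ−1)), yᵢ = Kᵢxᵢ:
  A: x = 0.1802, y = 0.4120
  B: x = 0.3380, y = 0.2840
  C: x = 0.4818, y = 0.3040

x_B = 0.3380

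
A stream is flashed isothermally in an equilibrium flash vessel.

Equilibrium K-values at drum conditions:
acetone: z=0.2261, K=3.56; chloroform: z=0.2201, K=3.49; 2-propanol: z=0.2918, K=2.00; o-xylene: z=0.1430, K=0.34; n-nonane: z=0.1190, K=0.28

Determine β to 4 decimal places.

β = 0.9176

Let β = V/F and solve Σ zᵢ(Kᵢ−1)/(1+β(Kᵢ−1)) = 0.
g(0) = ΣzᵢKᵢ − 1 = 1.2386 and g(1) = 1 − Σzᵢ/Kᵢ = -0.1181, so a root lies in (0, 1).
Iterate (Newton) starting at β = 0.5:
  β = 0.5000: g = 0.41778, g' = -0.9749 → β = 0.9286
  β = 0.9286: g = -0.01411, g' = -1.3099 → β = 0.9178
  β = 0.9178: g = -0.00019, g' = -1.2747 → β = 0.9176
Converged at β = 0.9176.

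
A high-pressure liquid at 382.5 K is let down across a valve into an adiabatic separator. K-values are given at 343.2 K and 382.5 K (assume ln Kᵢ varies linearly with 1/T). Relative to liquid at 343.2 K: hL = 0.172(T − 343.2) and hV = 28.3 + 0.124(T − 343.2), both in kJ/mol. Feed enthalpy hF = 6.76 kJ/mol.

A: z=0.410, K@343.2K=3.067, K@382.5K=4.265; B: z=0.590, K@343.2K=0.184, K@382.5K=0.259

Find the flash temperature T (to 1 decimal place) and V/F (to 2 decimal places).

Adiabatic flash: solve Rachford–Rice at each trial T, then check hF = ψ·hV(T) + (1−ψ)·hL(T).
  T = 343.2 K: K = (3.067, 0.184), RR gives ψ = 0.217, H_out = 6.141 kJ/mol
  T = 382.5 K: K = (4.265, 0.259), RR gives ψ = 0.373, H_out = 16.601 kJ/mol
  T = 362.9 K: K = (3.651, 0.220), RR gives ψ = 0.303, H_out = 11.686 kJ/mol
  T = 353.0 K: K = (3.353, 0.202), RR gives ψ = 0.263, H_out = 9.002 kJ/mol
  T = 348.1 K: K = (3.209, 0.193), RR gives ψ = 0.241, H_out = 7.601 kJ/mol
  T = 345.6 K: K = (3.136, 0.188), RR gives ψ = 0.229, H_out = 6.865 kJ/mol
  T = 344.4 K: K = (3.101, 0.186), RR gives ψ = 0.223, H_out = 6.505 kJ/mol
Linear interpolation between T = 344.4 (H_out = 6.505) and T = 345.6 (H_out = 6.865) on hF = 6.76 gives T ≈ 345.2 K, at which ψ = 0.23.

T = 345.2 K, V/F = 0.23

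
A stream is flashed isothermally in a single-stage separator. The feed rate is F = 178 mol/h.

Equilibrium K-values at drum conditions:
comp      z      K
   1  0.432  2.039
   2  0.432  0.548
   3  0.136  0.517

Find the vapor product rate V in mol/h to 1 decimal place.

V = 70.0 mol/h

Material balance + equilibrium reduce to Σ zᵢ(Kᵢ−1)/(1+β(Kᵢ−1)) = 0.
Check two-phase: ΣzᵢKᵢ = 1.188 > 1 and Σzᵢ/Kᵢ = 1.263 > 1, so g(0) = 0.188 > 0 and g(1) = -0.263 < 0.
Newton–Raphson from β = 0.5:
  β = 0.500: g = -0.0435, g' = -0.404 → β = 0.392
  β = 0.392: g = 0.0004, g' = -0.414 → β = 0.393
Converged at β = 0.393.
Then V = β·F = 0.3935·178 = 70.0 mol/h and L = F − V = 108.0 mol/h.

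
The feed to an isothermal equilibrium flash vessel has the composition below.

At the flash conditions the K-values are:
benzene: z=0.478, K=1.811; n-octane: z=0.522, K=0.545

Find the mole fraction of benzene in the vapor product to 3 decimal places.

y_benzene = 0.651

Binary case is linear: z₁(K₁−1)(1+V/F(K₂−1)) + z₂(K₂−1)(1+V/F(K₁−1)) = 0
⇒ V/F = [z₁(K₁−1)+z₂(K₂−1)] / [−(K₁−1)(K₂−1)] = 0.1501/0.3690 = 0.407
Compositions from xᵢ = zᵢ/(1+V/F(Kᵢ−1)), yᵢ = Kᵢxᵢ:
  benzene: x = 0.359, y = 0.651
  n-octane: x = 0.641, y = 0.349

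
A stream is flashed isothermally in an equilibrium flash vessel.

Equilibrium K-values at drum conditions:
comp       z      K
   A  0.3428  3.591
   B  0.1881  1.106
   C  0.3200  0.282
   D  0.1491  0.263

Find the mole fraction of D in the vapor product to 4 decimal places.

Newton iteration, ψ⁰ = 0.32:
  ψ = 0.3200: g = 0.06277, g' = -1.1066 → ψ = 0.3767
  ψ = 0.3767: g = 0.00157, g' = -1.0565 → ψ = 0.3782
Converged at ψ = 0.3782.
Compositions from xᵢ = zᵢ/(1+ψ(Kᵢ−1)), yᵢ = Kᵢxᵢ:
  A: x = 0.1731, y = 0.6217
  B: x = 0.1808, y = 0.2000
  C: x = 0.4393, y = 0.1239
  D: x = 0.2067, y = 0.0544

y_D = 0.0544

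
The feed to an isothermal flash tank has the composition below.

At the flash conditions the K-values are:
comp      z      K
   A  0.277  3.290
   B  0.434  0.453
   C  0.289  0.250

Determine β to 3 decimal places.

β = 0.124

Material balance + equilibrium reduce to Σ zᵢ(Kᵢ−1)/(1+β(Kᵢ−1)) = 0.
Feasibility: ΣzᵢKᵢ = 1.180, Σzᵢ/Kᵢ = 2.198 — both > 1, two phases present.
Iterate (Newton) starting at β = 0.5:
  β = 0.500: g = -0.3778, g' = -0.978 → β = 0.114
  β = 0.114: g = 0.0133, g' = -1.257 → β = 0.124
Converged at β = 0.124.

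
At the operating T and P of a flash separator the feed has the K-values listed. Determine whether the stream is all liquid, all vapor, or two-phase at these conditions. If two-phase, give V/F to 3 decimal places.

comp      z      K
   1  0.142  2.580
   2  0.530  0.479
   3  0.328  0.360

ΣzᵢKᵢ = 0.738; Σzᵢ/Kᵢ = 2.073.
Since ΣzᵢKᵢ < 1 the mixture is below its bubble point — single liquid phase.

all liquid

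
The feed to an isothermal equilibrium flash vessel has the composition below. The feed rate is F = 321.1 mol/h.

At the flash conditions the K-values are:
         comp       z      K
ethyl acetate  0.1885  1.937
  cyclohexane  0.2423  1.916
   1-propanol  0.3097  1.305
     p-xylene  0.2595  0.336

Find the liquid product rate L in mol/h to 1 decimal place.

Rachford–Rice: g(ψ) = Σ zᵢ(Kᵢ−1)/(1+ψ(Kᵢ−1)) = 0.
Check two-phase: ΣzᵢKᵢ = 1.3207 > 1 and Σzᵢ/Kᵢ = 1.2334 > 1, so g(0) = 0.3207 > 0 and g(1) = -0.2334 < 0.
Newton iteration, ψ⁰ = 0.5:
  ψ = 0.5000: g = 0.09652, g' = -0.4505 → ψ = 0.7143
  ψ = 0.7143: g = -0.01021, g' = -0.5671 → ψ = 0.6963
  ψ = 0.6963: g = -0.00014, g' = -0.5518 → ψ = 0.6960
Converged at ψ = 0.6960.
Then V = ψ·F = 0.6960·321.1 = 223.5 mol/h and L = F − V = 97.6 mol/h.

L = 97.6 mol/h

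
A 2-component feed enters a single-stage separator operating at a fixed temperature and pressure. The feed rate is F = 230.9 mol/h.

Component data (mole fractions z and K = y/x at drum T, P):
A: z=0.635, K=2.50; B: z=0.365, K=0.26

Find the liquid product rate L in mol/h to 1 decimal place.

L = 88.9 mol/h

Iterate (Newton) starting at V/F = 0.5:
  V/F = 0.500: g = 0.1156, g' = -0.970 → V/F = 0.619
  V/F = 0.619: g = -0.0046, g' = -1.065 → V/F = 0.615
Converged at V/F = 0.615.
Then V = V/F·F = 0.6148·230.9 = 142.0 mol/h and L = F − V = 88.9 mol/h.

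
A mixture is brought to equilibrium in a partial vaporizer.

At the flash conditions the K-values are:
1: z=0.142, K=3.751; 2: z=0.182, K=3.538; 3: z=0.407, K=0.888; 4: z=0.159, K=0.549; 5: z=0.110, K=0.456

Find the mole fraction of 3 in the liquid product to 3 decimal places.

x_3 = 0.448

Material balance + equilibrium reduce to Σ zᵢ(Kᵢ−1)/(1+β(Kᵢ−1)) = 0.
g(0) = ΣzᵢKᵢ − 1 = 0.675 and g(1) = 1 − Σzᵢ/Kᵢ = -0.078, so a root lies in (0, 1).
Newton iteration, β⁰ = 0.51:
  β = 0.510: g = 0.1396, g' = -0.531 → β = 0.773
  β = 0.773: g = 0.0178, g' = -0.423 → β = 0.815
Converged at β = 0.815.
Compositions from xᵢ = zᵢ/(1+β(Kᵢ−1)), yᵢ = Kᵢxᵢ:
  1: x = 0.044, y = 0.164
  2: x = 0.059, y = 0.210
  3: x = 0.448, y = 0.398
  4: x = 0.251, y = 0.138
  5: x = 0.198, y = 0.090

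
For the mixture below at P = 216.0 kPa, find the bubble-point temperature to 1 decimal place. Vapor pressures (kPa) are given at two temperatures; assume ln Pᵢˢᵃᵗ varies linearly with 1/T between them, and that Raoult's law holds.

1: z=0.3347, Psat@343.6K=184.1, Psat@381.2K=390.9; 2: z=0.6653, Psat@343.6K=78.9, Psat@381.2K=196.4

Bubble-point temperature: ΣzᵢPᵢˢᵃᵗ(T) = P. Interpolate ln Pᵢˢᵃᵗ = aᵢ + bᵢ/T.
  T = 343.6 K: ΣzᵢPᵢˢᵃᵗ = 114.11 kPa
  T = 381.2 K: ΣzᵢPᵢˢᵃᵗ = 261.50 kPa
  T = 362.4 K: ΣzᵢPᵢˢᵃᵗ = 176.36 kPa
  T = 371.8 K: ΣzᵢPᵢˢᵃᵗ = 215.78 kPa
  T = 376.5 K: ΣzᵢPᵢˢᵃᵗ = 237.82 kPa
  T = 374.1 K: ΣzᵢPᵢˢᵃᵗ = 226.37 kPa
Interpolating between 371.8 K and 374.1 K gives T ≈ 371.8 K.

T = 371.8 K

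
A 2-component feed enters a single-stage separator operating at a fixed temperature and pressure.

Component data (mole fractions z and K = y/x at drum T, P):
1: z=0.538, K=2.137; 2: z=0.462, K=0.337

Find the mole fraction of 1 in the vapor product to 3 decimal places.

y_1 = 0.787

Rachford–Rice: g(β) = Σ zᵢ(Kᵢ−1)/(1+β(Kᵢ−1)) = 0.
Check two-phase: ΣzᵢKᵢ = 1.305 > 1 and Σzᵢ/Kᵢ = 1.623 > 1, so g(0) = 0.305 > 0 and g(1) = -0.623 < 0.
Iterate (Newton) starting at β = 0.48:
  β = 0.480: g = -0.0536, g' = -0.728 → β = 0.406
  β = 0.406: g = -0.0009, g' = -0.706 → β = 0.405
Converged at β = 0.405.
Compositions from xᵢ = zᵢ/(1+β(Kᵢ−1)), yᵢ = Kᵢxᵢ:
  1: x = 0.368, y = 0.787
  2: x = 0.632, y = 0.213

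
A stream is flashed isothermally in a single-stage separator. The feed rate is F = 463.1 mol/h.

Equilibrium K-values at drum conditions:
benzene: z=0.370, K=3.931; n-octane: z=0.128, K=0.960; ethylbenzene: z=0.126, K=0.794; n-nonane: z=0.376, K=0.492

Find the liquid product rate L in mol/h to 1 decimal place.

Rachford–Rice: g(ψ) = Σ zᵢ(Kᵢ−1)/(1+ψ(Kᵢ−1)) = 0.
Check two-phase: ΣzᵢKᵢ = 1.862 > 1 and Σzᵢ/Kᵢ = 1.150 > 1, so g(0) = 0.862 > 0 and g(1) = -0.150 < 0.
Iterate (Newton) starting at ψ = 0.52:
  ψ = 0.520: g = 0.1358, g' = -0.685 → ψ = 0.718
  ψ = 0.718: g = 0.0128, g' = -0.578 → ψ = 0.740
Converged at ψ = 0.740.
Then V = ψ·F = 0.7404·463.1 = 342.9 mol/h and L = F − V = 120.2 mol/h.

L = 120.2 mol/h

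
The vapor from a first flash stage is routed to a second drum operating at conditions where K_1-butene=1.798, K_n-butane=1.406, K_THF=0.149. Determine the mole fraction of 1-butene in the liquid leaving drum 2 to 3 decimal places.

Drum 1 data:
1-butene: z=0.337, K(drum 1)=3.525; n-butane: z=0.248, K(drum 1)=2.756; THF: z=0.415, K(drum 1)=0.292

Drum 1:
Rachford–Rice: g(ψ₁) = Σ zᵢ(Kᵢ−1)/(1+ψ₁(Kᵢ−1)) = 0.
Feasibility: ΣzᵢKᵢ = 1.993, Σzᵢ/Kᵢ = 1.607 — both > 1, two phases present.
Iterate (Newton) starting at ψ₁ = 0.5:
  ψ₁ = 0.500: g = 0.1532, g' = -1.135 → ψ₁ = 0.635
  ψ₁ = 0.635: g = -0.0010, g' = -1.175 → ψ₁ = 0.634
Converged at ψ₁ = 0.634.
Drum-1 compositions:
  1-butene: x = 0.130, y = 0.457
  n-butane: x = 0.117, y = 0.323
  THF: x = 0.753, y = 0.220
Drum-2 feed = drum-1 vapor: z₂ = (0.4567, 0.3234, 0.2199).
Drum 2:
Material balance + equilibrium reduce to Σ zᵢ(Kᵢ−1)/(1+ψ₂(Kᵢ−1)) = 0.
Check two-phase: ΣzᵢKᵢ = 1.309 > 1 and Σzᵢ/Kᵢ = 1.960 > 1, so g(0) = 0.309 > 0 and g(1) = -0.960 < 0.
Iterate (Newton) starting at ψ₂ = 0.5:
  ψ₂ = 0.500: g = 0.0439, g' = -0.668 → ψ₂ = 0.566
  ψ₂ = 0.566: g = -0.0030, g' = -0.766 → ψ₂ = 0.562
Converged at ψ₂ = 0.562.
  1-butene: x = 0.315, y = 0.567
  n-butane: x = 0.263, y = 0.370
  THF: x = 0.421, y = 0.063

x_1-butene (drum 2) = 0.315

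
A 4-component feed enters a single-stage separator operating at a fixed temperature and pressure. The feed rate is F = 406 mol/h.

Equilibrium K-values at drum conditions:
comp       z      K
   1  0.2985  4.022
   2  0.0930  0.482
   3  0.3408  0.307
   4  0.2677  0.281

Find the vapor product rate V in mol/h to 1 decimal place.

Material balance + equilibrium reduce to Σ zᵢ(Kᵢ−1)/(1+ψ(Kᵢ−1)) = 0.
Feasibility: ΣzᵢKᵢ = 1.4252, Σzᵢ/Kᵢ = 2.3299 — both > 1, two phases present.
Iterate (Newton) starting at ψ = 0.4:
  ψ = 0.4000: g = -0.24930, g' = -1.1844 → ψ = 0.1895
  ψ = 0.1895: g = 0.02543, g' = -1.5352 → ψ = 0.2061
  ψ = 0.2061: g = 0.00047, g' = -1.4799 → ψ = 0.2064
Converged at ψ = 0.2064.
Then V = ψ·F = 0.2064·406 = 83.8 mol/h and L = F − V = 322.2 mol/h.

V = 83.8 mol/h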